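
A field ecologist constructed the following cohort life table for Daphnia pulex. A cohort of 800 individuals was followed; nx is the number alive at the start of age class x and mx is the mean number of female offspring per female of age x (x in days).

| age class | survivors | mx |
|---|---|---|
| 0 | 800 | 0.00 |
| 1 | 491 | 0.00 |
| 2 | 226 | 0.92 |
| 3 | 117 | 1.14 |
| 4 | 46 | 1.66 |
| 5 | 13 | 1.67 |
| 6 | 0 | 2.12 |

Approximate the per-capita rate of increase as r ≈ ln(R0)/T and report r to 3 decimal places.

lx = nx/n0 = nx/800: 1, 0.61375, 0.2825, 0.14625, 0.0575, 0.01625, 0
R0 = Σ lx·mx = 0 + 0 + 0.2599… + 0.16673… + 0.09545… + 0.02714… + 0 = 0.549213…
Σ x·lx·mx = 1.537463…; T = 1.537463…/0.549213… = 2.79939…
r ≈ ln(R0)/T = ln(0.549213…)/2.79939… = -0.21407… → -0.214

-0.214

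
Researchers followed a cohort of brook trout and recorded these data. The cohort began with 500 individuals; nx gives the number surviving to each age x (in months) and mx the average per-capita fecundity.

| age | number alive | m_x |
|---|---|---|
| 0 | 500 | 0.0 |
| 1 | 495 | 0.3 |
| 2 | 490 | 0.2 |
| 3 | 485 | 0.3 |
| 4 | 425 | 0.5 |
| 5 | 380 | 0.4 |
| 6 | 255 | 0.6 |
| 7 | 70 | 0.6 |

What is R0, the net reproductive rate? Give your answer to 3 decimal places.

1.903

lx = nx/n0 = nx/500: 1, 0.99, 0.98, 0.97, 0.85, 0.76, 0.51, 0.14
lx·mx by age: 0, 0.297, 0.196, 0.291, 0.425, 0.304, 0.306, 0.084
R0 = Σ lx·mx = 1.903 → 1.903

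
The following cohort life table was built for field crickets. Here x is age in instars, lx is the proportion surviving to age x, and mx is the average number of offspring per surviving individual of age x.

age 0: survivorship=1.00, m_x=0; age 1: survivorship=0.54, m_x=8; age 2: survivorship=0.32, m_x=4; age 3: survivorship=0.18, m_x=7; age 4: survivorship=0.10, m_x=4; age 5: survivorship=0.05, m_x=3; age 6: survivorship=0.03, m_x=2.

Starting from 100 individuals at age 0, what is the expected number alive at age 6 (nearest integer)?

3

Expected survivors = N0 · l_6 = 100 × 0.03 = 3 → 3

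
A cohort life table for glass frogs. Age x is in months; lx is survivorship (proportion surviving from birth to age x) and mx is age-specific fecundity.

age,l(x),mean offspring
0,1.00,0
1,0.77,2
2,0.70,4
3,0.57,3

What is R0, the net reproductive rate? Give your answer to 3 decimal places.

6.050

lx·mx by age: 0, 1.54, 2.8, 1.71
R0 = Σ lx·mx = 6.05 → 6.050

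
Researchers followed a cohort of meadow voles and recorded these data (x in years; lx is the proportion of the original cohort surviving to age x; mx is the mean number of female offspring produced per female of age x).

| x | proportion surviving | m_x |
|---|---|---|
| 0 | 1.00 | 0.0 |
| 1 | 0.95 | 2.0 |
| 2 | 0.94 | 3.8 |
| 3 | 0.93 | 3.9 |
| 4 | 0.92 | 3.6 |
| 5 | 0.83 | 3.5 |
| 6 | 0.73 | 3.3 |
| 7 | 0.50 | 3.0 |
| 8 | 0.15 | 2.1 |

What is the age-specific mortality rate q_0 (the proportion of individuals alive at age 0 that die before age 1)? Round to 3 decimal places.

q_0 = (l_0 − l_1) / l_0 = (1 − 0.95) / 1
     = 0.05 / 1 = 0.05 → 0.050

0.050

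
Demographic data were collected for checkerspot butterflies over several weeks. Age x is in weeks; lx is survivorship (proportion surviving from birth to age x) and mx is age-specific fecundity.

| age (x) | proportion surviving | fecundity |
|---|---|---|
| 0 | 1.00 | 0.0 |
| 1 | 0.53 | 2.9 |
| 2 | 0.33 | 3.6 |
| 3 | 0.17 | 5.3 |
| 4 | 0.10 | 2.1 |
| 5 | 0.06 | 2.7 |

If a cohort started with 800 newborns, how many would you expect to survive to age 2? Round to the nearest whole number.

264

Expected survivors = N0 · l_2 = 800 × 0.33 = 264 → 264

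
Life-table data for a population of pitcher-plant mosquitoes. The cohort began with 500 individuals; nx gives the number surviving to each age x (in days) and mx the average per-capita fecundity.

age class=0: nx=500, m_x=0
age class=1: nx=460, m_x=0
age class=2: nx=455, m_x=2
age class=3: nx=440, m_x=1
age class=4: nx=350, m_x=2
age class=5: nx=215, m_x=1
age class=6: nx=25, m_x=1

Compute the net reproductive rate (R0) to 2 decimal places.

4.58

lx = nx/n0 = nx/500: 1, 0.92, 0.91, 0.88, 0.7, 0.43, 0.05
lx·mx by age: 0, 0, 1.82, 0.88, 1.4, 0.43, 0.05
R0 = Σ lx·mx = 4.58 → 4.58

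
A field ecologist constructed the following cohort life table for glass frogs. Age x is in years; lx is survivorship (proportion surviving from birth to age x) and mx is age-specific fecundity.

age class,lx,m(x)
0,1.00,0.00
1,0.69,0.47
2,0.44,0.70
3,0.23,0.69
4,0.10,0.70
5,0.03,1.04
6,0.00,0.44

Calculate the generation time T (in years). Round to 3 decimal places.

2.076

lx·mx: 0, 0.3243, 0.308, 0.1587, 0.07, 0.0312, 0 → R0 = 0.8922
x·lx·mx: 0, 0.3243, 0.616, 0.4761, 0.28, 0.156, 0 → Σ = 1.8524
T = 1.8524 / 0.8922 = 2.076216… → 2.076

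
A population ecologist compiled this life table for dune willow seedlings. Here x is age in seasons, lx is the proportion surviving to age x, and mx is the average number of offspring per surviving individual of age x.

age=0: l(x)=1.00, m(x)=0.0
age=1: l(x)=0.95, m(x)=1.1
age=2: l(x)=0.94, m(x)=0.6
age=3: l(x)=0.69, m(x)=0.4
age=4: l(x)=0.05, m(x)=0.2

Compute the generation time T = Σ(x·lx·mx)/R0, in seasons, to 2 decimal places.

lx·mx: 0, 1.045, 0.564, 0.276, 0.01 → R0 = 1.895
x·lx·mx: 0, 1.045, 1.128, 0.828, 0.04 → Σ = 3.041
T = 3.041 / 1.895 = 1.604749… → 1.60

1.60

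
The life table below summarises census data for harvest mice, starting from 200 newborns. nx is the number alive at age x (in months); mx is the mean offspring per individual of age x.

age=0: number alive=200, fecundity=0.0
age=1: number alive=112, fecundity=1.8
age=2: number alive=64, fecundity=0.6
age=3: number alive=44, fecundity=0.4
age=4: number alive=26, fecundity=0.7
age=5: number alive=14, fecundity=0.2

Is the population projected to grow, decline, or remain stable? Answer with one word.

lx = nx/n0 = nx/200: 1, 0.56, 0.32, 0.22, 0.13, 0.07
R0 = Σ lx·mx = 0 + 1.008 + 0.192 + 0.088 + 0.091 + 0.014 = 1.393
R0 > 1, so the population is growing.

growing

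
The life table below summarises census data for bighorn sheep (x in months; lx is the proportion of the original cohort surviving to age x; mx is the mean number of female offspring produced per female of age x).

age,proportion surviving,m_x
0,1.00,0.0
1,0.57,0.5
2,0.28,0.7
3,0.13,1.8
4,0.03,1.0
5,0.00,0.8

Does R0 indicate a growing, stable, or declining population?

R0 = Σ lx·mx = 0 + 0.285 + 0.196 + 0.234 + 0.03 + 0 = 0.745
R0 < 1, so the population is declining.

declining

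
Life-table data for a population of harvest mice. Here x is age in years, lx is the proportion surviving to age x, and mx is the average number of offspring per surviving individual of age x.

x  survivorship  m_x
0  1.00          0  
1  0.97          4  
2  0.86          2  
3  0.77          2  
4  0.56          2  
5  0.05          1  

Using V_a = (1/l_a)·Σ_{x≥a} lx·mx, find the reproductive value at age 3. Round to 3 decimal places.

3.519

lx·mx for x ≥ 3: 1.54, 1.12, 0.05 → sum = 2.71
V_3 = 2.71 / l_3 = 2.71 / 0.77 = 3.519481… → 3.519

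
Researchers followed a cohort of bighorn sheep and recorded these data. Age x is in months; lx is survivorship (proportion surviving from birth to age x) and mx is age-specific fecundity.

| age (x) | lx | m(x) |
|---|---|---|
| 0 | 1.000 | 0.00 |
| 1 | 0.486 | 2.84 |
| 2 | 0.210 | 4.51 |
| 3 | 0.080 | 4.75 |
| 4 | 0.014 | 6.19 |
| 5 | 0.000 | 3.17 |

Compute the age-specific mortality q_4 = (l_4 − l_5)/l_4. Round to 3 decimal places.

1.000

q_4 = (l_4 − l_5) / l_4 = (0.014 − 0) / 0.014
     = 0.014 / 0.014 = 1 → 1.000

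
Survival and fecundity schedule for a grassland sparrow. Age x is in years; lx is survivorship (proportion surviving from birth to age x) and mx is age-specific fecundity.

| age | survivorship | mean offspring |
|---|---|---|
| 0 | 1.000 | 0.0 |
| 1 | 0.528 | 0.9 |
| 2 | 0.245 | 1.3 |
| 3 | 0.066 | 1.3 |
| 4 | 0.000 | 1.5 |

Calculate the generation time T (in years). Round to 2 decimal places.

lx·mx: 0, 0.4752, 0.3185, 0.0858, 0 → R0 = 0.8795
x·lx·mx: 0, 0.4752, 0.637, 0.2574, 0 → Σ = 1.3696
T = 1.3696 / 0.8795 = 1.557248… → 1.56

1.56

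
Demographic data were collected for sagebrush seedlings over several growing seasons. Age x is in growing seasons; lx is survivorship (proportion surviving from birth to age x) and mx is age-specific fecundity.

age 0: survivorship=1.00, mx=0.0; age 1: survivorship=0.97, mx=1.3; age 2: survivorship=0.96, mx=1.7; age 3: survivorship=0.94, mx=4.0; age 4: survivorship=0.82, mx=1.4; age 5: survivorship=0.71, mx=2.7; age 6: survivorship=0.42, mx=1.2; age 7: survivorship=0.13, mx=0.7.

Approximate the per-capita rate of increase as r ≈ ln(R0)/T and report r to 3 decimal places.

R0 = Σ lx·mx = 0 + 1.261 + 1.632 + 3.76 + 1.148 + 1.917 + 0.504 + 0.091 = 10.313
Σ x·lx·mx = 33.643; T = 33.643/10.313 = 3.26219…
r ≈ ln(R0)/T = ln(10.313)/3.26219… = 0.71529… → 0.715

0.715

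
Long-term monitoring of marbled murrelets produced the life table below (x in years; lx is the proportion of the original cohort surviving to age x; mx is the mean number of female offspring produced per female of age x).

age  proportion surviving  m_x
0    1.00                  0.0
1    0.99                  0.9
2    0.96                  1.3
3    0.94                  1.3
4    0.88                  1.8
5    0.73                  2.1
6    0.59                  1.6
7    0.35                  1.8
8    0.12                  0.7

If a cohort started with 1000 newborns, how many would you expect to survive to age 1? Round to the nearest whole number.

990

Expected survivors = N0 · l_1 = 1000 × 0.99 = 990 → 990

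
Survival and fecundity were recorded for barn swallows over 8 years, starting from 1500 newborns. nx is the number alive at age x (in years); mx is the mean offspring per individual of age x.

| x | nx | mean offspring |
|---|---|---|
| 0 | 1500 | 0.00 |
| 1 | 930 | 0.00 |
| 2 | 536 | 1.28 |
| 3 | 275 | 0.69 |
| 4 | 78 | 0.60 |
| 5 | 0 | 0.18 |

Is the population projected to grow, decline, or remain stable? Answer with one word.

declining

lx = nx/n0 = nx/1500: 1, 0.62, 0.35733…, 0.18333…, 0.052, 0
R0 = Σ lx·mx = 0 + 0 + 0.457387… + 0.1265… + 0.0312 + 0 = 0.615087…
R0 < 1, so the population is declining.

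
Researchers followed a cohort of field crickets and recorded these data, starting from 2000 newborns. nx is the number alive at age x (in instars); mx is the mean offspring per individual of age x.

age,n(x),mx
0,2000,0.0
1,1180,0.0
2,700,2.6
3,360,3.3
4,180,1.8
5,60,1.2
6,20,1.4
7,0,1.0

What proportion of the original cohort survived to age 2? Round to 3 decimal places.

l_2 = n_2/n_0 = 700/2000 = 0.35 → 0.350

0.350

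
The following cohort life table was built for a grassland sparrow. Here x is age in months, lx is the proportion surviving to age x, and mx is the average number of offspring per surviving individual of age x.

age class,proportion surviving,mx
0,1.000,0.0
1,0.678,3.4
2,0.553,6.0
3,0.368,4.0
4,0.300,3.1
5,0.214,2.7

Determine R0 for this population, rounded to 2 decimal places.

lx·mx by age: 0, 2.3052, 3.318, 1.472, 0.93, 0.5778
R0 = Σ lx·mx = 8.603 → 8.60

8.60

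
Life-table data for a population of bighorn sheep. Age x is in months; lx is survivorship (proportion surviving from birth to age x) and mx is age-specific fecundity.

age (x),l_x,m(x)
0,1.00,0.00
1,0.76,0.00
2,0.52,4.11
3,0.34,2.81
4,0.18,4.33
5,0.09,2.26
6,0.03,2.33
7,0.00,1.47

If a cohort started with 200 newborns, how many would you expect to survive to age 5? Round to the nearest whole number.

Expected survivors = N0 · l_5 = 200 × 0.09 = 18 → 18

18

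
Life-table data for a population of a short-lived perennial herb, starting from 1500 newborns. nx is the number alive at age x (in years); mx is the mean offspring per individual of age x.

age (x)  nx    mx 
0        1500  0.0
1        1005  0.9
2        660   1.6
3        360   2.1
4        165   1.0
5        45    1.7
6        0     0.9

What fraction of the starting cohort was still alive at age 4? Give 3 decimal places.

0.110

l_4 = n_4/n_0 = 165/1500 = 0.11 → 0.110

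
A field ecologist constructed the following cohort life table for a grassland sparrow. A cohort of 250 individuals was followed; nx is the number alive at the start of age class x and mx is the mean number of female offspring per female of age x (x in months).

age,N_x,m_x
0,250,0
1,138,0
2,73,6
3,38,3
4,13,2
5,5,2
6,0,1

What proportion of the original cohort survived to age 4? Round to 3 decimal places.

l_4 = n_4/n_0 = 13/250 = 0.052 → 0.052

0.052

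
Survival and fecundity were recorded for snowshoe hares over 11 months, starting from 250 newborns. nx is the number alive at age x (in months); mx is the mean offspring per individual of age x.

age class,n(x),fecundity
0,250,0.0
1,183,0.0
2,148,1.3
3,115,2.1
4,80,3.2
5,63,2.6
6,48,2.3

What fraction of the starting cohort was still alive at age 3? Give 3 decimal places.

0.460

l_3 = n_3/n_0 = 115/250 = 0.46 → 0.460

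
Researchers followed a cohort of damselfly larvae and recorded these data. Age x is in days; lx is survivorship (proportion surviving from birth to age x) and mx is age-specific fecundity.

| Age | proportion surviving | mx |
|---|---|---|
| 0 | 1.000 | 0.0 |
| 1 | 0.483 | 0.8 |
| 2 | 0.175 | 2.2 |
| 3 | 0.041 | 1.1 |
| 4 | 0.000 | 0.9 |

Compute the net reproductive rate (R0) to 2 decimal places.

lx·mx by age: 0, 0.3864, 0.385, 0.0451, 0
R0 = Σ lx·mx = 0.8165 → 0.82

0.82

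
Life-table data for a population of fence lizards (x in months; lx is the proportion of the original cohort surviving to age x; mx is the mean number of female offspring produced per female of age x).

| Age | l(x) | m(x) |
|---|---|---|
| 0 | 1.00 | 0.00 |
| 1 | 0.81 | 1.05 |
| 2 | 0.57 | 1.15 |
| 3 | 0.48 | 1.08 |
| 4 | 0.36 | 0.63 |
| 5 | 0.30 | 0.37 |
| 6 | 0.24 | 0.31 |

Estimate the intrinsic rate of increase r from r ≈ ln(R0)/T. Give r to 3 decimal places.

R0 = Σ lx·mx = 0 + 0.8505 + 0.6555 + 0.5184 + 0.2268 + 0.111 + 0.0744 = 2.4366
Σ x·lx·mx = 5.6253; T = 5.6253/2.4366 = 2.30867…
r ≈ ln(R0)/T = ln(2.4366)/2.30867… = 0.38577… → 0.386

0.386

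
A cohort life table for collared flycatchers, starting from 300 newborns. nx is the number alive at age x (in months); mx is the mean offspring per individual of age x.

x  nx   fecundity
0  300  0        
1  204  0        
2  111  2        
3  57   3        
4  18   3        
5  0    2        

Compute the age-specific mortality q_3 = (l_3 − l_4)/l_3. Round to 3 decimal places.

lx = nx/n0 = nx/300: 1, 0.68, 0.37, 0.19, 0.06, 0
q_3 = (l_3 − l_4) / l_3 = (0.19 − 0.06) / 0.19
     = 0.13 / 0.19 = 0.684211… → 0.684

0.684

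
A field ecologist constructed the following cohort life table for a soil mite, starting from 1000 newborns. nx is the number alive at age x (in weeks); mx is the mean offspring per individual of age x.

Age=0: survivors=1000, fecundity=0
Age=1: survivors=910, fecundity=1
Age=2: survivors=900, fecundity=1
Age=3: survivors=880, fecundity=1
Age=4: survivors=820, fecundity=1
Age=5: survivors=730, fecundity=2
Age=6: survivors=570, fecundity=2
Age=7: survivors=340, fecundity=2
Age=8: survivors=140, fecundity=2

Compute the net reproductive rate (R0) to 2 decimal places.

7.07

lx = nx/n0 = nx/1000: 1, 0.91, 0.9, 0.88, 0.82, 0.73, 0.57, 0.34, 0.14
lx·mx by age: 0, 0.91, 0.9, 0.88, 0.82, 1.46, 1.14, 0.68, 0.28
R0 = Σ lx·mx = 7.07 → 7.07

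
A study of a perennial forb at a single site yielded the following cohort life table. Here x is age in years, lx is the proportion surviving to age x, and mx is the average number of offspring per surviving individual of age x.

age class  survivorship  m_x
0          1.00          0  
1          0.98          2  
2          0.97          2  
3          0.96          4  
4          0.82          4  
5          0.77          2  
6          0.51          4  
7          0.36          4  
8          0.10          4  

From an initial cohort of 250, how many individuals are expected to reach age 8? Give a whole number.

Expected survivors = N0 · l_8 = 250 × 0.10 = 25 → 25

25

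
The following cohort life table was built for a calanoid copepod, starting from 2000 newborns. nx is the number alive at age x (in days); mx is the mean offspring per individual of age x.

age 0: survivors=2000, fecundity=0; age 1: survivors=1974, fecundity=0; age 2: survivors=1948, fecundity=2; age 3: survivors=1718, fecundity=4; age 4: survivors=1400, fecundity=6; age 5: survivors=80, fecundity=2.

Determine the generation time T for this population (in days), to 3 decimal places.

3.250

lx = nx/n0 = nx/2000: 1, 0.987, 0.974, 0.859, 0.7, 0.04
lx·mx: 0, 0, 1.948, 3.436, 4.2, 0.08 → R0 = 9.664
x·lx·mx: 0, 0, 3.896, 10.308, 16.8, 0.4 → Σ = 31.404
T = 31.404 / 9.664 = 3.249586… → 3.250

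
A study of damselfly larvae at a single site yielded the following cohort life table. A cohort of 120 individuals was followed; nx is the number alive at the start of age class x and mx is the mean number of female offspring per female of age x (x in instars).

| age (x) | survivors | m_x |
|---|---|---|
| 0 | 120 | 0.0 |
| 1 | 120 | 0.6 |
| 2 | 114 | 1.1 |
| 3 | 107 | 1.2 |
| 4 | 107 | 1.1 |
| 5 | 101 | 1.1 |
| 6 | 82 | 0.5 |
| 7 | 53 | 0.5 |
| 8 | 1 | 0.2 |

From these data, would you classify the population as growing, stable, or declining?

growing

lx = nx/n0 = nx/120: 1, 1, 0.95, 0.89167…, 0.89167…, 0.84167…, 0.68333…, 0.44167…, 0.00833…
R0 = Σ lx·mx = 0 + 0.6 + 1.045 + 1.07… + 0.980833… + 0.925833… + 0.341667… + 0.220833… + 0.001667… = 5.185833…
R0 > 1, so the population is growing.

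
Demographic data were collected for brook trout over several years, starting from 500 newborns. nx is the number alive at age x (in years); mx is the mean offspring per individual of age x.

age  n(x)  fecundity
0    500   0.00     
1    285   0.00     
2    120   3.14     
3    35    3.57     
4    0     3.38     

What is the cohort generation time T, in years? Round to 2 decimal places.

2.25

lx = nx/n0 = nx/500: 1, 0.57, 0.24, 0.07, 0
lx·mx: 0, 0, 0.7536, 0.2499, 0 → R0 = 1.0035
x·lx·mx: 0, 0, 1.5072, 0.7497, 0 → Σ = 2.2569
T = 2.2569 / 1.0035 = 2.249028… → 2.25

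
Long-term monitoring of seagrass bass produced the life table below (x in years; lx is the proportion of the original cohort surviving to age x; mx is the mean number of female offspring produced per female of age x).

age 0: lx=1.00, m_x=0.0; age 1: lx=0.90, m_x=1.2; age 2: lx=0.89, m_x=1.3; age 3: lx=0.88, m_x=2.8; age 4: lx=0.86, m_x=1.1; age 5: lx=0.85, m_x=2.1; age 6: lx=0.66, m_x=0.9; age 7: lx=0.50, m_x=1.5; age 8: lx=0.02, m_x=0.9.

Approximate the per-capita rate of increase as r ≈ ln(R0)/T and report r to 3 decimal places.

0.589

R0 = Σ lx·mx = 0 + 1.08 + 1.157 + 2.464 + 0.946 + 1.785 + 0.594 + 0.75 + 0.018 = 8.794
Σ x·lx·mx = 32.453; T = 32.453/8.794 = 3.69036…
r ≈ ln(R0)/T = ln(8.794)/3.69036… = 0.58912… → 0.589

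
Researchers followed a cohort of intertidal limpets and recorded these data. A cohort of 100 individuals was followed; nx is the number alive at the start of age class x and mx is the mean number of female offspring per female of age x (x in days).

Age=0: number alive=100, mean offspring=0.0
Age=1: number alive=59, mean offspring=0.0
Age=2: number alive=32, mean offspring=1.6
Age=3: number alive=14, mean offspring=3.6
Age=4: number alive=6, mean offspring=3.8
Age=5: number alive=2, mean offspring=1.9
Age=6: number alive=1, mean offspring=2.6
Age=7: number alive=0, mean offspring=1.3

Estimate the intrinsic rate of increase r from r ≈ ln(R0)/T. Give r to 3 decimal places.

0.093

lx = nx/n0 = nx/100: 1, 0.59, 0.32, 0.14, 0.06, 0.02, 0.01, 0
R0 = Σ lx·mx = 0 + 0 + 0.512 + 0.504 + 0.228 + 0.038 + 0.026 + 0 = 1.308
Σ x·lx·mx = 3.794; T = 3.794/1.308 = 2.90061…
r ≈ ln(R0)/T = ln(1.308)/2.90061… = 0.09257… → 0.093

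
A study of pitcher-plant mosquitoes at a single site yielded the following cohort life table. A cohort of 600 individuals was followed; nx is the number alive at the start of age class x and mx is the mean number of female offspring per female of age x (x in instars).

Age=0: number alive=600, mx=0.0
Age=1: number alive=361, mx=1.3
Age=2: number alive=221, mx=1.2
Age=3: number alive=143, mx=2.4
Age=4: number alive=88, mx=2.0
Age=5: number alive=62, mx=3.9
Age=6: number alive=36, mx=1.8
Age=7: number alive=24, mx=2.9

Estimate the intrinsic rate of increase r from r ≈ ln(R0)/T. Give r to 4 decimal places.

0.3381

lx = nx/n0 = nx/600: 1, 0.60167…, 0.36833…, 0.23833…, 0.14667…, 0.10333…, 0.06, 0.04
R0 = Σ lx·mx = 0 + 0.78217… + 0.442… + 0.572… + 0.29333… + 0.403… + 0.108 + 0.116 = 2.7165…
Σ x·lx·mx = 8.0305…; T = 8.0305…/2.7165… = 2.95619…
r ≈ ln(R0)/T = ln(2.7165…)/2.95619… = 0.338051… → 0.3381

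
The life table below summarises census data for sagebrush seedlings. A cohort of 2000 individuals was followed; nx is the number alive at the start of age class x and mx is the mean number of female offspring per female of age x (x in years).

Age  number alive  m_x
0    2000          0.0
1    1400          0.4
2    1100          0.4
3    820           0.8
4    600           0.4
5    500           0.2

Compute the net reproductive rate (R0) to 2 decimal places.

1.00

lx = nx/n0 = nx/2000: 1, 0.7, 0.55, 0.41, 0.3, 0.25
lx·mx by age: 0, 0.28, 0.22, 0.328, 0.12, 0.05
R0 = Σ lx·mx = 0.998 → 1.00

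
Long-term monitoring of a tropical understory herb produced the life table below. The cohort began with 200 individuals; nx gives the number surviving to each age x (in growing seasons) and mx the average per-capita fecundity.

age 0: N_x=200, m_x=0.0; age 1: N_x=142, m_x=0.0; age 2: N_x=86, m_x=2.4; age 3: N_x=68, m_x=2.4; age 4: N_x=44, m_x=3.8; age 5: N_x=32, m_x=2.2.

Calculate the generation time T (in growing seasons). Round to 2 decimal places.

3.17

lx = nx/n0 = nx/200: 1, 0.71, 0.43, 0.34, 0.22, 0.16
lx·mx: 0, 0, 1.032, 0.816, 0.836, 0.352 → R0 = 3.036
x·lx·mx: 0, 0, 2.064, 2.448, 3.344, 1.76 → Σ = 9.616
T = 9.616 / 3.036 = 3.167325… → 3.17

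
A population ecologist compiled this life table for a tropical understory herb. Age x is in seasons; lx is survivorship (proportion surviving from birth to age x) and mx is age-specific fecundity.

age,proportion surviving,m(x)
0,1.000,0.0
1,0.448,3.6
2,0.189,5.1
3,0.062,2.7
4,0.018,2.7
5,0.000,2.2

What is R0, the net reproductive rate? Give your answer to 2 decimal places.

lx·mx by age: 0, 1.6128, 0.9639, 0.1674, 0.0486, 0
R0 = Σ lx·mx = 2.7927 → 2.79

2.79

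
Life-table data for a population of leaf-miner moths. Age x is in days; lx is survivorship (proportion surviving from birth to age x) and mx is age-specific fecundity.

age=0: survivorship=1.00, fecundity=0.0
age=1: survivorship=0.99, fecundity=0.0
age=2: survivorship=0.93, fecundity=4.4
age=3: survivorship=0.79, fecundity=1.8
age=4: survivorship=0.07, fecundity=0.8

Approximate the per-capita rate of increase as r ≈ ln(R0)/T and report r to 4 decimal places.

0.7548

R0 = Σ lx·mx = 0 + 0 + 4.092 + 1.422 + 0.056 = 5.57
Σ x·lx·mx = 12.674; T = 12.674/5.57 = 2.2754…
r ≈ ln(R0)/T = ln(5.57)/2.2754… = 0.754765… → 0.7548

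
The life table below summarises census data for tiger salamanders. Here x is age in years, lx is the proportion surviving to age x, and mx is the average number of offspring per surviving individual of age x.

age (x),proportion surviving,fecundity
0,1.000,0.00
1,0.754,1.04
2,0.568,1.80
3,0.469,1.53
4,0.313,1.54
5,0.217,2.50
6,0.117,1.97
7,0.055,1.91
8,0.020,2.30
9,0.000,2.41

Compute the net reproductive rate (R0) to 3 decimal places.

lx·mx by age: 0, 0.78416, 1.0224, 0.71757, 0.48202, 0.5425, 0.23049, 0.10505, 0.046, 0
R0 = Σ lx·mx = 3.93019 → 3.930

3.930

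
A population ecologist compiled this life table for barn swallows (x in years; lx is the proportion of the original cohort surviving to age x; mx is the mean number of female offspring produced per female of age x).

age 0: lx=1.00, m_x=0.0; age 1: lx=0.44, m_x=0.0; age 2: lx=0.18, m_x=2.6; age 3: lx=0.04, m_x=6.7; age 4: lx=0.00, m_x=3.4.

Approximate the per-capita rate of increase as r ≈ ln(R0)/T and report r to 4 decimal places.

-0.1297

R0 = Σ lx·mx = 0 + 0 + 0.468 + 0.268 + 0 = 0.736
Σ x·lx·mx = 1.74; T = 1.74/0.736 = 2.36413…
r ≈ ln(R0)/T = ln(0.736)/2.36413… = -0.129657… → -0.1297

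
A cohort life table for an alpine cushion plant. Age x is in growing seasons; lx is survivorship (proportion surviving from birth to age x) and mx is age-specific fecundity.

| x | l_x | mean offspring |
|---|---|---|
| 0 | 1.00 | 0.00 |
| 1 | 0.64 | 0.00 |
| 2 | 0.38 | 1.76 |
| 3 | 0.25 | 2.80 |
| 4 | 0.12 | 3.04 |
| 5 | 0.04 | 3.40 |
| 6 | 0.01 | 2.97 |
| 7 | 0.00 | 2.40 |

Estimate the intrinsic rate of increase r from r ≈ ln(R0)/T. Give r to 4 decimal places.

0.2117

R0 = Σ lx·mx = 0 + 0 + 0.6688 + 0.7 + 0.3648 + 0.136 + 0.0297 + 0 = 1.8993
Σ x·lx·mx = 5.755; T = 5.755/1.8993 = 3.03006…
r ≈ ln(R0)/T = ln(1.8993)/3.03006… = 0.211707… → 0.2117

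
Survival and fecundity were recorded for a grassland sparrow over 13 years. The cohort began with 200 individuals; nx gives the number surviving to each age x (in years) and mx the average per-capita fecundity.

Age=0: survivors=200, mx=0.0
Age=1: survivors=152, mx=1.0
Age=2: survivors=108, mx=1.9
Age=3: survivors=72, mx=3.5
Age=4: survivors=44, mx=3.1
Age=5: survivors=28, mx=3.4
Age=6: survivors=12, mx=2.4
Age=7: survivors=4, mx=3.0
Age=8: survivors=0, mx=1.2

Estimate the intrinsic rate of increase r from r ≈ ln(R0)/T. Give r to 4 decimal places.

lx = nx/n0 = nx/200: 1, 0.76, 0.54, 0.36, 0.22, 0.14, 0.06, 0.02, 0
R0 = Σ lx·mx = 0 + 0.76 + 1.026 + 1.26 + 0.682 + 0.476 + 0.144 + 0.06 + 0 = 4.408
Σ x·lx·mx = 12.984; T = 12.984/4.408 = 2.94555…
r ≈ ln(R0)/T = ln(4.408)/2.94555… = 0.503614… → 0.5036

0.5036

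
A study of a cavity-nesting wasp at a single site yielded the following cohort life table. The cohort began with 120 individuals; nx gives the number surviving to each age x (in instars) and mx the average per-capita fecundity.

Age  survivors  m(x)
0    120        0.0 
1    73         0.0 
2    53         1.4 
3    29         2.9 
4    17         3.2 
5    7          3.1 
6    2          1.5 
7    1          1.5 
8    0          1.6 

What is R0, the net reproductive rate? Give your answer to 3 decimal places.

1.991

lx = nx/n0 = nx/120: 1, 0.60833…, 0.44167…, 0.24167…, 0.14167…, 0.05833…, 0.01667…, 0.00833…, 0
lx·mx by age: 0, 0, 0.618333…, 0.700833…, 0.453333…, 0.180833…, 0.025…, 0.0125…, 0
R0 = Σ lx·mx = 1.990833… → 1.991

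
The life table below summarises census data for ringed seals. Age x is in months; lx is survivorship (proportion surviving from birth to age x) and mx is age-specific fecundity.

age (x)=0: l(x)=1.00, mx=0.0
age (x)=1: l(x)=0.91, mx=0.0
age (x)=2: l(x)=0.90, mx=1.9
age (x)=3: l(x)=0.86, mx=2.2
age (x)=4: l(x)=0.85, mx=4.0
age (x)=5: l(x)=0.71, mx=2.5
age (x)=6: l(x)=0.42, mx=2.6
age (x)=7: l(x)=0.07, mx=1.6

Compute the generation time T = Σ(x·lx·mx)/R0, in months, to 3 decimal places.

3.898

lx·mx: 0, 0, 1.71, 1.892, 3.4, 1.775, 1.092, 0.112 → R0 = 9.981
x·lx·mx: 0, 0, 3.42, 5.676, 13.6, 8.875, 6.552, 0.784 → Σ = 38.907
T = 38.907 / 9.981 = 3.898106… → 3.898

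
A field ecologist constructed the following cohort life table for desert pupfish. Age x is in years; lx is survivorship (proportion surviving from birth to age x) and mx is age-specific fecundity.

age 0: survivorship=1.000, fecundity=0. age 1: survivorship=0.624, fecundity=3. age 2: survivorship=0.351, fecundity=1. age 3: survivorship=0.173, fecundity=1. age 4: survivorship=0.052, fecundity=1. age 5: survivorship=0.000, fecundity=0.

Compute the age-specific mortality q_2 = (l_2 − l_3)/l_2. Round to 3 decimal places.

q_2 = (l_2 − l_3) / l_2 = (0.351 − 0.173) / 0.351
     = 0.178 / 0.351 = 0.507123… → 0.507

0.507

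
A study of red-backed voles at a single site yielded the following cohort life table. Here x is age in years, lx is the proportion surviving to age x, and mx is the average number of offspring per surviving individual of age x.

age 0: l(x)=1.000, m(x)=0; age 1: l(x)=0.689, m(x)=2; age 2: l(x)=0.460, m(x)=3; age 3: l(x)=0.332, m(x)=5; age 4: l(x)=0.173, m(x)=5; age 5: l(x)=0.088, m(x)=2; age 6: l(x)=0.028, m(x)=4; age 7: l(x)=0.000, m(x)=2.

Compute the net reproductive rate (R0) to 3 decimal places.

5.571

lx·mx by age: 0, 1.378, 1.38, 1.66, 0.865, 0.176, 0.112, 0
R0 = Σ lx·mx = 5.571 → 5.571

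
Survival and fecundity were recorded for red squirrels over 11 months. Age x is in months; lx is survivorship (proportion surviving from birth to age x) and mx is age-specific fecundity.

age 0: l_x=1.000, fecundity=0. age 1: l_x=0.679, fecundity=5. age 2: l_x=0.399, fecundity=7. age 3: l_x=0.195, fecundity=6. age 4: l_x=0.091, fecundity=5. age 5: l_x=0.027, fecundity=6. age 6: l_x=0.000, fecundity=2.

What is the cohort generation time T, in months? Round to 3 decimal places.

1.896

lx·mx: 0, 3.395, 2.793, 1.17, 0.455, 0.162, 0 → R0 = 7.975
x·lx·mx: 0, 3.395, 5.586, 3.51, 1.82, 0.81, 0 → Σ = 15.121
T = 15.121 / 7.975 = 1.89605… → 1.896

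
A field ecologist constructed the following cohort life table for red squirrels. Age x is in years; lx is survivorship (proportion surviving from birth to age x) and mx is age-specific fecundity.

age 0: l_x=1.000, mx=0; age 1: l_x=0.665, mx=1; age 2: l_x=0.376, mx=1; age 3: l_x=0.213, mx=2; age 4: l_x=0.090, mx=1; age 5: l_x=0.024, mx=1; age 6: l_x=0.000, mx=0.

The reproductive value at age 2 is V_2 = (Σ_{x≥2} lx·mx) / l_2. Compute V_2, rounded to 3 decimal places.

lx·mx for x ≥ 2: 0.376, 0.426, 0.09, 0.024, 0 → sum = 0.916
V_2 = 0.916 / l_2 = 0.916 / 0.376 = 2.43617… → 2.436

2.436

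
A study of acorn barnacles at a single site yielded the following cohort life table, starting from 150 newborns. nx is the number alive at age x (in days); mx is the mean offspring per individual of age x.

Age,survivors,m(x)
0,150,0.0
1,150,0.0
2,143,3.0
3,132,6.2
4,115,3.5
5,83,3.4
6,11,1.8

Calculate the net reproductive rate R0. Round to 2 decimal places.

13.01

lx = nx/n0 = nx/150: 1, 1, 0.95333…, 0.88, 0.76667…, 0.55333…, 0.07333…
lx·mx by age: 0, 0, 2.86…, 5.456, 2.683333…, 1.881333…, 0.132…
R0 = Σ lx·mx = 13.012667… → 13.01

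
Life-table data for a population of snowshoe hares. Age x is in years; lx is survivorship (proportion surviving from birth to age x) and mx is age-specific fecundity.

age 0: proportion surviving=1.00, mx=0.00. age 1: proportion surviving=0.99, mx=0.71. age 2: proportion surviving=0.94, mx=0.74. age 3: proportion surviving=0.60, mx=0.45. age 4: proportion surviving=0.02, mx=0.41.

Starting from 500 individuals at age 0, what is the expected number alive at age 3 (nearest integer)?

Expected survivors = N0 · l_3 = 500 × 0.60 = 300 → 300

300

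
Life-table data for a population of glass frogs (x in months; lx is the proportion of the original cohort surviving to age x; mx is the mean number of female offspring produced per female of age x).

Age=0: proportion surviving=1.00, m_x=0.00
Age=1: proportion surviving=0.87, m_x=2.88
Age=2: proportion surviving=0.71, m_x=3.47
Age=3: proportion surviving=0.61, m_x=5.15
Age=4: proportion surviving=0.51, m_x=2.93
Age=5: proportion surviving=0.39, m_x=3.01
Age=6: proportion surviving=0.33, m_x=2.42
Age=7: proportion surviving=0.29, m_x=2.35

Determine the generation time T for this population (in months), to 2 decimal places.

lx·mx: 0, 2.5056, 2.4637, 3.1415, 1.4943, 1.1739, 0.7986, 0.6815 → R0 = 12.2591
x·lx·mx: 0, 2.5056, 4.9274, 9.4245, 5.9772, 5.8695, 4.7916, 4.7705 → Σ = 38.2663
T = 38.2663 / 12.2591 = 3.121461… → 3.12

3.12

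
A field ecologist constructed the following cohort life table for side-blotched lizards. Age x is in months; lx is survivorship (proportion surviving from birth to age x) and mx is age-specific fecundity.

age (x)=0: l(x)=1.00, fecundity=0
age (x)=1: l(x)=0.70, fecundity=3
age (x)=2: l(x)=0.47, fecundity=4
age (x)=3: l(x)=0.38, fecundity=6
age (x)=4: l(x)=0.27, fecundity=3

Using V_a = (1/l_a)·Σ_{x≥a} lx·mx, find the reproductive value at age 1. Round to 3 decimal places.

10.100

lx·mx for x ≥ 1: 2.1, 1.88, 2.28, 0.81 → sum = 7.07
V_1 = 7.07 / l_1 = 7.07 / 0.7 = 10.1 → 10.100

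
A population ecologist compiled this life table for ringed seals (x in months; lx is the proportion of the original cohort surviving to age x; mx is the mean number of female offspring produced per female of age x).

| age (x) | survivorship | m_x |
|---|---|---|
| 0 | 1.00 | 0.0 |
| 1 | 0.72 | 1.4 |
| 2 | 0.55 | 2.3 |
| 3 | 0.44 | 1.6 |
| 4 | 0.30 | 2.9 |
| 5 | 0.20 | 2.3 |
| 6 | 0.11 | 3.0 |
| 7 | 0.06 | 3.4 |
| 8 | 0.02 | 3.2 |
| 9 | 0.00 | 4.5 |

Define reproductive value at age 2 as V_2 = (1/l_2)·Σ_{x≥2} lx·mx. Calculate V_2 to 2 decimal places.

lx·mx for x ≥ 2: 1.265, 0.704, 0.87, 0.46, 0.33, 0.204, 0.064, 0 → sum = 3.897
V_2 = 3.897 / l_2 = 3.897 / 0.55 = 7.085455… → 7.09

7.09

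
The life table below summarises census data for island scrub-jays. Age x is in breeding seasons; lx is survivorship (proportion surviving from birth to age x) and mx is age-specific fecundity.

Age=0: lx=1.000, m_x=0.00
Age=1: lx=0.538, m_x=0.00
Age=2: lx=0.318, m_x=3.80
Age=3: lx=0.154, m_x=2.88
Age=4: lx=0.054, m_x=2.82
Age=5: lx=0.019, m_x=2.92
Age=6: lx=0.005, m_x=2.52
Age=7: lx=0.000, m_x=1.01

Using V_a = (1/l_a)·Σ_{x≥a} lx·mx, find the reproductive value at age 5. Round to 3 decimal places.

lx·mx for x ≥ 5: 0.05548, 0.0126, 0 → sum = 0.06808
V_5 = 0.06808 / l_5 = 0.06808 / 0.019 = 3.583158… → 3.583

3.583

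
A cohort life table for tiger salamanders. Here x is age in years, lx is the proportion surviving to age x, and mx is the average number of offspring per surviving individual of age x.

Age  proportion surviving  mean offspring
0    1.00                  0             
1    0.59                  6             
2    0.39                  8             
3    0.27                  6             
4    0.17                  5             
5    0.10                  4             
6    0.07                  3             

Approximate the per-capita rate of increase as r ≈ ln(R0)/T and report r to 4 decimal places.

R0 = Σ lx·mx = 0 + 3.54 + 3.12 + 1.62 + 0.85 + 0.4 + 0.21 = 9.74
Σ x·lx·mx = 21.3; T = 21.3/9.74 = 2.18686…
r ≈ ln(R0)/T = ln(9.74)/2.18686… = 1.040873… → 1.0409

1.0409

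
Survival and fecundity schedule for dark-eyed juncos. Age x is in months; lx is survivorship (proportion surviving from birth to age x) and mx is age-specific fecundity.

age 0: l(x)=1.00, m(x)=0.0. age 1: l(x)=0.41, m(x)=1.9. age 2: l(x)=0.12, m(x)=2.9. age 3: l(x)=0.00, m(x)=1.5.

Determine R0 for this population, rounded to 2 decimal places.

1.13

lx·mx by age: 0, 0.779, 0.348, 0
R0 = Σ lx·mx = 1.127 → 1.13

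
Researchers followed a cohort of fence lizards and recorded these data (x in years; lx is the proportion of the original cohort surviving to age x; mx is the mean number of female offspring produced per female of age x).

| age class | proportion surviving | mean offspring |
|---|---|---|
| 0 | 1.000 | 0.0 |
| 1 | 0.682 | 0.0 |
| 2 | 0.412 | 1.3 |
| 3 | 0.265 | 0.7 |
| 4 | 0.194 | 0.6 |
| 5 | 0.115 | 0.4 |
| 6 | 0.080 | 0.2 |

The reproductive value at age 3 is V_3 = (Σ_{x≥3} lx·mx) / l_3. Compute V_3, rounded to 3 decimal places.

1.373

lx·mx for x ≥ 3: 0.1855, 0.1164, 0.046, 0.016 → sum = 0.3639
V_3 = 0.3639 / l_3 = 0.3639 / 0.265 = 1.373208… → 1.373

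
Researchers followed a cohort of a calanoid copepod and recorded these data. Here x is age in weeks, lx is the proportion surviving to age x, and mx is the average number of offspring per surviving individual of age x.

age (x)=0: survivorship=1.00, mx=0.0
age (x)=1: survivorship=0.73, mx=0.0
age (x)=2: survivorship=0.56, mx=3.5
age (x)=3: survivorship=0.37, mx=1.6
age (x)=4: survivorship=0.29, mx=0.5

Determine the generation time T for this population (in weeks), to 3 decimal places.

2.327

lx·mx: 0, 0, 1.96, 0.592, 0.145 → R0 = 2.697
x·lx·mx: 0, 0, 3.92, 1.776, 0.58 → Σ = 6.276
T = 6.276 / 2.697 = 2.32703… → 2.327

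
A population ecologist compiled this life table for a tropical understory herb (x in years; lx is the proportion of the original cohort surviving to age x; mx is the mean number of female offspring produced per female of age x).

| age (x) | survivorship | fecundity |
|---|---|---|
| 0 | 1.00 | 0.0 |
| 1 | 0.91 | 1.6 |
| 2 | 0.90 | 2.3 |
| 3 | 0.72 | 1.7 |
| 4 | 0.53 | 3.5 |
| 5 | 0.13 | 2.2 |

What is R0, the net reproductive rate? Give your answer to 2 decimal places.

lx·mx by age: 0, 1.456, 2.07, 1.224, 1.855, 0.286
R0 = Σ lx·mx = 6.891 → 6.89

6.89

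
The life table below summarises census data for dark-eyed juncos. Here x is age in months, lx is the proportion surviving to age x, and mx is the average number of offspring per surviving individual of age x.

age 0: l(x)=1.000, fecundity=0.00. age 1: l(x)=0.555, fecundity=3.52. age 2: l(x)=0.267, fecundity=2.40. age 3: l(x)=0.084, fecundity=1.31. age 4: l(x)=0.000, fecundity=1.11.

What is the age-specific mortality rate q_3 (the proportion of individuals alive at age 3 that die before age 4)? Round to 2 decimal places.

1.00

q_3 = (l_3 − l_4) / l_3 = (0.084 − 0) / 0.084
     = 0.084 / 0.084 = 1 → 1.00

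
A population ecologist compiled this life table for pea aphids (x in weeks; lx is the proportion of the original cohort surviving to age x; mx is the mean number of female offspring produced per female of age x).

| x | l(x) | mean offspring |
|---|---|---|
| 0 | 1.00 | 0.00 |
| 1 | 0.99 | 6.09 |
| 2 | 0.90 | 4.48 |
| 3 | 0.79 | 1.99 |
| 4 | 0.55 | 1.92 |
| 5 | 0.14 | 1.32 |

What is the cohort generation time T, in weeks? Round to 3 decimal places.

1.861

lx·mx: 0, 6.0291, 4.032, 1.5721, 1.056, 0.1848 → R0 = 12.874
x·lx·mx: 0, 6.0291, 8.064, 4.7163, 4.224, 0.924 → Σ = 23.9574
T = 23.9574 / 12.874 = 1.860913… → 1.861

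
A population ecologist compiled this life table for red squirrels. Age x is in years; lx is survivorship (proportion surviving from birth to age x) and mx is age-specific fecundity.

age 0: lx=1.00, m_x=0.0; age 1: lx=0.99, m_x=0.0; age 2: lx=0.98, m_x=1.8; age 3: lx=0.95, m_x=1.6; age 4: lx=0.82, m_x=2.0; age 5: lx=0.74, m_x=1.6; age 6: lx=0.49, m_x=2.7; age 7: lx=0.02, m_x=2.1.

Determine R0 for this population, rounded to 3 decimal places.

7.473

lx·mx by age: 0, 0, 1.764, 1.52, 1.64, 1.184, 1.323, 0.042
R0 = Σ lx·mx = 7.473 → 7.473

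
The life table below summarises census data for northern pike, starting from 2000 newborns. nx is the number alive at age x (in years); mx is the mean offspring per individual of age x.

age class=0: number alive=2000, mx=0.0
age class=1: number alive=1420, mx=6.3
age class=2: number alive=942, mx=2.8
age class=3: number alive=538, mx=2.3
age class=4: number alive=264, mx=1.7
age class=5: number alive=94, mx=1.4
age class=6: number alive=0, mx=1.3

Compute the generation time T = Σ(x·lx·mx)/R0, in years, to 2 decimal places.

1.52

lx = nx/n0 = nx/2000: 1, 0.71, 0.471, 0.269, 0.132, 0.047, 0
lx·mx: 0, 4.473, 1.3188, 0.6187, 0.2244, 0.0658, 0 → R0 = 6.7007
x·lx·mx: 0, 4.473, 2.6376, 1.8561, 0.8976, 0.329, 0 → Σ = 10.1933
T = 10.1933 / 6.7007 = 1.521229… → 1.52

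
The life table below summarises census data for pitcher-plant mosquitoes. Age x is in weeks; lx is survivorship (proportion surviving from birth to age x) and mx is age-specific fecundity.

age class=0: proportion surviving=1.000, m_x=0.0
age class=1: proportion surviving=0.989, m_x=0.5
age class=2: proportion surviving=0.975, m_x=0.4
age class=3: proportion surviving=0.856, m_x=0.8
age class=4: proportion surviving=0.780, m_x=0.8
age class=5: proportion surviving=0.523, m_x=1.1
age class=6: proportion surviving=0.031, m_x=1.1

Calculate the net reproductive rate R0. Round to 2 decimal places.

lx·mx by age: 0, 0.4945, 0.39, 0.6848, 0.624, 0.5753, 0.0341
R0 = Σ lx·mx = 2.8027 → 2.80

2.80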